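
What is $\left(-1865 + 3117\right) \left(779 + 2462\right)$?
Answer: $4057732$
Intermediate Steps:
$\left(-1865 + 3117\right) \left(779 + 2462\right) = 1252 \cdot 3241 = 4057732$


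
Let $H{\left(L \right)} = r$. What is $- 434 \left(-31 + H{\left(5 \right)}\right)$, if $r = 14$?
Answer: $7378$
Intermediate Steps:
$H{\left(L \right)} = 14$
$- 434 \left(-31 + H{\left(5 \right)}\right) = - 434 \left(-31 + 14\right) = \left(-434\right) \left(-17\right) = 7378$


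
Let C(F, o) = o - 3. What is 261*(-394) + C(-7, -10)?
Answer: -102847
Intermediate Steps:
C(F, o) = -3 + o
261*(-394) + C(-7, -10) = 261*(-394) + (-3 - 10) = -102834 - 13 = -102847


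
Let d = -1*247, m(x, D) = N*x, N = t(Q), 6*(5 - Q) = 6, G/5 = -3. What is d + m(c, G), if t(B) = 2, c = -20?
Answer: -287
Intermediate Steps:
G = -15 (G = 5*(-3) = -15)
Q = 4 (Q = 5 - ⅙*6 = 5 - 1 = 4)
N = 2
m(x, D) = 2*x
d = -247
d + m(c, G) = -247 + 2*(-20) = -247 - 40 = -287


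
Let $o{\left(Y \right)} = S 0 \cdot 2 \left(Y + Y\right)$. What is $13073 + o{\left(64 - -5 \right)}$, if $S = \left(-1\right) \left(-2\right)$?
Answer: $13073$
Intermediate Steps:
$S = 2$
$o{\left(Y \right)} = 0$ ($o{\left(Y \right)} = 2 \cdot 0 \cdot 2 \left(Y + Y\right) = 0 \cdot 2 \cdot 2 Y = 0 \cdot 4 Y = 0$)
$13073 + o{\left(64 - -5 \right)} = 13073 + 0 = 13073$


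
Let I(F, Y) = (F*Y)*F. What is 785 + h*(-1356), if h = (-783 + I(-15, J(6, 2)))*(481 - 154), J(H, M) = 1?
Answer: 247424681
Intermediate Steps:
I(F, Y) = Y*F²
h = -182466 (h = (-783 + 1*(-15)²)*(481 - 154) = (-783 + 1*225)*327 = (-783 + 225)*327 = -558*327 = -182466)
785 + h*(-1356) = 785 - 182466*(-1356) = 785 + 247423896 = 247424681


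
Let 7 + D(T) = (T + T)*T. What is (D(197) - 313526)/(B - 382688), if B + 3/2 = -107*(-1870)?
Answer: 471830/365199 ≈ 1.2920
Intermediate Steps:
B = 400177/2 (B = -3/2 - 107*(-1870) = -3/2 + 200090 = 400177/2 ≈ 2.0009e+5)
D(T) = -7 + 2*T² (D(T) = -7 + (T + T)*T = -7 + (2*T)*T = -7 + 2*T²)
(D(197) - 313526)/(B - 382688) = ((-7 + 2*197²) - 313526)/(400177/2 - 382688) = ((-7 + 2*38809) - 313526)/(-365199/2) = ((-7 + 77618) - 313526)*(-2/365199) = (77611 - 313526)*(-2/365199) = -235915*(-2/365199) = 471830/365199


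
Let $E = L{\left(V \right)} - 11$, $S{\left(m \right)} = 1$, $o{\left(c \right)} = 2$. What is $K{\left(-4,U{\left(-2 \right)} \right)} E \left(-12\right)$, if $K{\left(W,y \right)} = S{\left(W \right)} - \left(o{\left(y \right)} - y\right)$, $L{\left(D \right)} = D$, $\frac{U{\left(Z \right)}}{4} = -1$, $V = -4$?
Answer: $-900$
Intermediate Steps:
$U{\left(Z \right)} = -4$ ($U{\left(Z \right)} = 4 \left(-1\right) = -4$)
$K{\left(W,y \right)} = -1 + y$ ($K{\left(W,y \right)} = 1 - \left(2 - y\right) = 1 + \left(-2 + y\right) = -1 + y$)
$E = -15$ ($E = -4 - 11 = -15$)
$K{\left(-4,U{\left(-2 \right)} \right)} E \left(-12\right) = \left(-1 - 4\right) \left(-15\right) \left(-12\right) = \left(-5\right) \left(-15\right) \left(-12\right) = 75 \left(-12\right) = -900$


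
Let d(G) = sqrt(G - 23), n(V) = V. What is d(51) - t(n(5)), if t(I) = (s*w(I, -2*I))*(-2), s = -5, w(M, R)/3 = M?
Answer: -150 + 2*sqrt(7) ≈ -144.71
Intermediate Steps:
w(M, R) = 3*M
d(G) = sqrt(-23 + G)
t(I) = 30*I (t(I) = -15*I*(-2) = 30*I)
d(51) - t(n(5)) = sqrt(-23 + 51) - 30*5 = sqrt(28) - 1*150 = 2*sqrt(7) - 150 = -150 + 2*sqrt(7)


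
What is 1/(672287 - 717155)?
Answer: -1/44868 ≈ -2.2288e-5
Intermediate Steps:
1/(672287 - 717155) = 1/(-44868) = -1/44868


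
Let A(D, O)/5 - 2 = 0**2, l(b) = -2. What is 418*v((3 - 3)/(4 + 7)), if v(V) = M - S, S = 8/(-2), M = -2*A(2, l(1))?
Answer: -6688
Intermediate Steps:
A(D, O) = 10 (A(D, O) = 10 + 5*0**2 = 10 + 5*0 = 10 + 0 = 10)
M = -20 (M = -2*10 = -20)
S = -4 (S = 8*(-1/2) = -4)
v(V) = -16 (v(V) = -20 - 1*(-4) = -20 + 4 = -16)
418*v((3 - 3)/(4 + 7)) = 418*(-16) = -6688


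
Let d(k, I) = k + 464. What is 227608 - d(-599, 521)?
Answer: 227743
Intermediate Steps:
d(k, I) = 464 + k
227608 - d(-599, 521) = 227608 - (464 - 599) = 227608 - 1*(-135) = 227608 + 135 = 227743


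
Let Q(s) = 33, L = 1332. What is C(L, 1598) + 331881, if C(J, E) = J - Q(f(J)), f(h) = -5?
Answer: 333180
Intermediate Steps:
C(J, E) = -33 + J (C(J, E) = J - 1*33 = J - 33 = -33 + J)
C(L, 1598) + 331881 = (-33 + 1332) + 331881 = 1299 + 331881 = 333180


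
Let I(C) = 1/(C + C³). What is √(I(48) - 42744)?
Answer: I*√32702391439485/27660 ≈ 206.75*I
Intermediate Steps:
√(I(48) - 42744) = √(1/(48 + 48³) - 42744) = √(1/(48 + 110592) - 42744) = √(1/110640 - 42744) = √(-4729196159/110640) = I*√32702391439485/27660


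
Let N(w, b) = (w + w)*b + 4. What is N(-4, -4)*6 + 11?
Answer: 227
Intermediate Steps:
N(w, b) = 4 + 2*b*w (N(w, b) = (2*w)*b + 4 = 2*b*w + 4 = 4 + 2*b*w)
N(-4, -4)*6 + 11 = (4 + 2*(-4)*(-4))*6 + 11 = (4 + 32)*6 + 11 = 36*6 + 11 = 216 + 11 = 227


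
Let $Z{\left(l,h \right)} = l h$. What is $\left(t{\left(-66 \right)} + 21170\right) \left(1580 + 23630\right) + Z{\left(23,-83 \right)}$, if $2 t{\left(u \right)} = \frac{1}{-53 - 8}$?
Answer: $\frac{32555308646}{61} \approx 5.3369 \cdot 10^{8}$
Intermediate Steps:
$t{\left(u \right)} = - \frac{1}{122}$ ($t{\left(u \right)} = \frac{1}{2 \left(-53 - 8\right)} = \frac{1}{2 \left(-61\right)} = \frac{1}{2} \left(- \frac{1}{61}\right) = - \frac{1}{122}$)
$Z{\left(l,h \right)} = h l$
$\left(t{\left(-66 \right)} + 21170\right) \left(1580 + 23630\right) + Z{\left(23,-83 \right)} = \left(- \frac{1}{122} + 21170\right) \left(1580 + 23630\right) - 1909 = \frac{2582739}{122} \cdot 25210 - 1909 = \frac{32555425095}{61} - 1909 = \frac{32555308646}{61}$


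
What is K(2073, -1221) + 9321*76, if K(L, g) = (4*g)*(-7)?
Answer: 742584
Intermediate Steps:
K(L, g) = -28*g
K(2073, -1221) + 9321*76 = -28*(-1221) + 9321*76 = 34188 + 708396 = 742584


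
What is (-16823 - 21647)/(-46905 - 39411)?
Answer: 19235/43158 ≈ 0.44569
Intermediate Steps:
(-16823 - 21647)/(-46905 - 39411) = -38470/(-86316) = -38470*(-1/86316) = 19235/43158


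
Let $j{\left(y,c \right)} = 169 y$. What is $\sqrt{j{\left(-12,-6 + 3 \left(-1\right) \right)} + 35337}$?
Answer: $3 \sqrt{3701} \approx 182.51$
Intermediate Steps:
$\sqrt{j{\left(-12,-6 + 3 \left(-1\right) \right)} + 35337} = \sqrt{169 \left(-12\right) + 35337} = \sqrt{-2028 + 35337} = \sqrt{33309} = 3 \sqrt{3701}$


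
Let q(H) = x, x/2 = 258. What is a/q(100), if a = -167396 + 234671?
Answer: 22425/172 ≈ 130.38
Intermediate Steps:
x = 516 (x = 2*258 = 516)
a = 67275
q(H) = 516
a/q(100) = 67275/516 = 67275*(1/516) = 22425/172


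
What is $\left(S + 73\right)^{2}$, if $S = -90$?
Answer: $289$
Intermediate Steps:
$\left(S + 73\right)^{2} = \left(-90 + 73\right)^{2} = \left(-17\right)^{2} = 289$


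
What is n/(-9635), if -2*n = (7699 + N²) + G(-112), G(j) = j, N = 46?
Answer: 9703/19270 ≈ 0.50353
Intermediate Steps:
n = -9703/2 (n = -((7699 + 46²) - 112)/2 = -((7699 + 2116) - 112)/2 = -(9815 - 112)/2 = -½*9703 = -9703/2 ≈ -4851.5)
n/(-9635) = -9703/2/(-9635) = -9703/2*(-1/9635) = 9703/19270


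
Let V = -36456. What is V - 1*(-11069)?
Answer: -25387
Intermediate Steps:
V - 1*(-11069) = -36456 - 1*(-11069) = -36456 + 11069 = -25387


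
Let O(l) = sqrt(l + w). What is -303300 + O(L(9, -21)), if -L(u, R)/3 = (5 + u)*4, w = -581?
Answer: -303300 + I*sqrt(749) ≈ -3.033e+5 + 27.368*I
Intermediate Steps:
L(u, R) = -60 - 12*u (L(u, R) = -3*(5 + u)*4 = -3*(20 + 4*u) = -60 - 12*u)
O(l) = sqrt(-581 + l) (O(l) = sqrt(l - 581) = sqrt(-581 + l))
-303300 + O(L(9, -21)) = -303300 + sqrt(-581 + (-60 - 12*9)) = -303300 + sqrt(-581 + (-60 - 108)) = -303300 + sqrt(-581 - 168) = -303300 + sqrt(-749) = -303300 + I*sqrt(749)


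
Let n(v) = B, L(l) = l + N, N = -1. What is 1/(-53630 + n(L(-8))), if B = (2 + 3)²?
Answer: -1/53605 ≈ -1.8655e-5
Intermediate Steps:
L(l) = -1 + l (L(l) = l - 1 = -1 + l)
B = 25 (B = 5² = 25)
n(v) = 25
1/(-53630 + n(L(-8))) = 1/(-53630 + 25) = 1/(-53605) = -1/53605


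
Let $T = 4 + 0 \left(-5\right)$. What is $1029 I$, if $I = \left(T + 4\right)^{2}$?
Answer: $65856$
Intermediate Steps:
$T = 4$ ($T = 4 + 0 = 4$)
$I = 64$ ($I = \left(4 + 4\right)^{2} = 8^{2} = 64$)
$1029 I = 1029 \cdot 64 = 65856$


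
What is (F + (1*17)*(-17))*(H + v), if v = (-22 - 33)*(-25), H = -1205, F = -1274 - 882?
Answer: -415650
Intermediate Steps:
F = -2156
v = 1375 (v = -55*(-25) = 1375)
(F + (1*17)*(-17))*(H + v) = (-2156 + (1*17)*(-17))*(-1205 + 1375) = (-2156 + 17*(-17))*170 = (-2156 - 289)*170 = -2445*170 = -415650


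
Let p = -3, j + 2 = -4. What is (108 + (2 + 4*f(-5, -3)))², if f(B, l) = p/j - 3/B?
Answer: 327184/25 ≈ 13087.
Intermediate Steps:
j = -6 (j = -2 - 4 = -6)
f(B, l) = ½ - 3/B (f(B, l) = -3/(-6) - 3/B = -3*(-⅙) - 3/B = ½ - 3/B)
(108 + (2 + 4*f(-5, -3)))² = (108 + (2 + 4*((½)*(-6 - 5)/(-5))))² = (108 + (2 + 4*((½)*(-⅕)*(-11))))² = (108 + (2 + 4*(11/10)))² = (108 + (2 + 22/5))² = (108 + 32/5)² = (572/5)² = 327184/25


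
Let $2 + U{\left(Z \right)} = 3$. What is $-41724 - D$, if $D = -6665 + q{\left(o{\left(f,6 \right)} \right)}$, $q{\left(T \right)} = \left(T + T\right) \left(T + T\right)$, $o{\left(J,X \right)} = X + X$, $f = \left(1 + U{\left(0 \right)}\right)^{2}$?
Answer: $-35635$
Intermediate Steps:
$U{\left(Z \right)} = 1$ ($U{\left(Z \right)} = -2 + 3 = 1$)
$f = 4$ ($f = \left(1 + 1\right)^{2} = 2^{2} = 4$)
$o{\left(J,X \right)} = 2 X$
$q{\left(T \right)} = 4 T^{2}$ ($q{\left(T \right)} = 2 T 2 T = 4 T^{2}$)
$D = -6089$ ($D = -6665 + 4 \left(2 \cdot 6\right)^{2} = -6665 + 4 \cdot 12^{2} = -6665 + 4 \cdot 144 = -6665 + 576 = -6089$)
$-41724 - D = -41724 - -6089 = -41724 + 6089 = -35635$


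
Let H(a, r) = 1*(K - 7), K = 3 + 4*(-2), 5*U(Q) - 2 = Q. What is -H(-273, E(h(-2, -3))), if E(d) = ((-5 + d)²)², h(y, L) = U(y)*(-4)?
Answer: 12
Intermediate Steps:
U(Q) = ⅖ + Q/5
h(y, L) = -8/5 - 4*y/5 (h(y, L) = (⅖ + y/5)*(-4) = -8/5 - 4*y/5)
E(d) = (-5 + d)⁴
K = -5 (K = 3 - 8 = -5)
H(a, r) = -12 (H(a, r) = 1*(-5 - 7) = 1*(-12) = -12)
-H(-273, E(h(-2, -3))) = -1*(-12) = 12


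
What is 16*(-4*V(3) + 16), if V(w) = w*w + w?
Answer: -512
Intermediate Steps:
V(w) = w + w² (V(w) = w² + w = w + w²)
16*(-4*V(3) + 16) = 16*(-12*(1 + 3) + 16) = 16*(-12*4 + 16) = 16*(-4*12 + 16) = 16*(-48 + 16) = 16*(-32) = -512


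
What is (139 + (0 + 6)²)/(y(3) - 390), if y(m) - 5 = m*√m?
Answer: -67375/148198 - 525*√3/148198 ≈ -0.46076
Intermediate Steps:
y(m) = 5 + m^(3/2) (y(m) = 5 + m*√m = 5 + m^(3/2))
(139 + (0 + 6)²)/(y(3) - 390) = (139 + (0 + 6)²)/((5 + 3^(3/2)) - 390) = (139 + 6²)/((5 + 3*√3) - 390) = (139 + 36)/(-385 + 3*√3) = 175/(-385 + 3*√3)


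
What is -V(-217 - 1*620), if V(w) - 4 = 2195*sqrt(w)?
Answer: -4 - 6585*I*sqrt(93) ≈ -4.0 - 63503.0*I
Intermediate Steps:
V(w) = 4 + 2195*sqrt(w)
-V(-217 - 1*620) = -(4 + 2195*sqrt(-217 - 1*620)) = -(4 + 2195*sqrt(-217 - 620)) = -(4 + 2195*sqrt(-837)) = -(4 + 2195*(3*I*sqrt(93))) = -(4 + 6585*I*sqrt(93)) = -4 - 6585*I*sqrt(93)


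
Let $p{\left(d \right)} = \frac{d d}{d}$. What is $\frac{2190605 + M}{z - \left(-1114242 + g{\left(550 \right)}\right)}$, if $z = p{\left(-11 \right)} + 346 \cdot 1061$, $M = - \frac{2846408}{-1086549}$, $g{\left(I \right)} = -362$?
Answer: $\frac{2380202518553}{1609938566751} \approx 1.4784$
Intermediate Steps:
$p{\left(d \right)} = d$ ($p{\left(d \right)} = \frac{d^{2}}{d} = d$)
$M = \frac{2846408}{1086549}$ ($M = \left(-2846408\right) \left(- \frac{1}{1086549}\right) = \frac{2846408}{1086549} \approx 2.6197$)
$z = 367095$ ($z = -11 + 346 \cdot 1061 = -11 + 367106 = 367095$)
$\frac{2190605 + M}{z - \left(-1114242 + g{\left(550 \right)}\right)} = \frac{2190605 + \frac{2846408}{1086549}}{367095 + \left(1114242 - -362\right)} = \frac{2380202518553}{1086549 \left(367095 + \left(1114242 + 362\right)\right)} = \frac{2380202518553}{1086549 \left(367095 + 1114604\right)} = \frac{2380202518553}{1086549 \cdot 1481699} = \frac{2380202518553}{1086549} \cdot \frac{1}{1481699} = \frac{2380202518553}{1609938566751}$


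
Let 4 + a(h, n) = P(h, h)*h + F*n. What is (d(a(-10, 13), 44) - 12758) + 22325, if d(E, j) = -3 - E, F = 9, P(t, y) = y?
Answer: 9351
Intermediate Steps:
a(h, n) = -4 + h² + 9*n (a(h, n) = -4 + (h*h + 9*n) = -4 + (h² + 9*n) = -4 + h² + 9*n)
(d(a(-10, 13), 44) - 12758) + 22325 = ((-3 - (-4 + (-10)² + 9*13)) - 12758) + 22325 = ((-3 - (-4 + 100 + 117)) - 12758) + 22325 = ((-3 - 1*213) - 12758) + 22325 = ((-3 - 213) - 12758) + 22325 = (-216 - 12758) + 22325 = -12974 + 22325 = 9351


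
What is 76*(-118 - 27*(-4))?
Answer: -760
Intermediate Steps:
76*(-118 - 27*(-4)) = 76*(-118 + 108) = 76*(-10) = -760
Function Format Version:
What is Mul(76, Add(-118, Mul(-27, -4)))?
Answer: -760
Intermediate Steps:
Mul(76, Add(-118, Mul(-27, -4))) = Mul(76, Add(-118, 108)) = Mul(76, -10) = -760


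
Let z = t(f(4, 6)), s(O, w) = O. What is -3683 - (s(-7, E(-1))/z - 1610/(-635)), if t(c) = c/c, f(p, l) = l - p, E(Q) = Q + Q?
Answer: -467174/127 ≈ -3678.5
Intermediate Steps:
E(Q) = 2*Q
t(c) = 1
z = 1
-3683 - (s(-7, E(-1))/z - 1610/(-635)) = -3683 - (-7/1 - 1610/(-635)) = -3683 - (-7*1 - 1610*(-1/635)) = -3683 - (-7 + 322/127) = -3683 - 1*(-567/127) = -3683 + 567/127 = -467174/127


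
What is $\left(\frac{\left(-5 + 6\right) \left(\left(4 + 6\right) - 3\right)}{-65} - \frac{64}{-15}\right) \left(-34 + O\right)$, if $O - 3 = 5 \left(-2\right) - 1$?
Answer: $- \frac{11354}{65} \approx -174.68$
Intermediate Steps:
$O = -8$ ($O = 3 + \left(5 \left(-2\right) - 1\right) = 3 - 11 = -8$)
$\left(\frac{\left(-5 + 6\right) \left(\left(4 + 6\right) - 3\right)}{-65} - \frac{64}{-15}\right) \left(-34 + O\right) = \left(\frac{\left(-5 + 6\right) \left(\left(4 + 6\right) - 3\right)}{-65} - \frac{64}{-15}\right) \left(-34 - 8\right) = \left(1 \left(10 - 3\right) \left(- \frac{1}{65}\right) - - \frac{64}{15}\right) \left(-42\right) = \left(1 \cdot 7 \left(- \frac{1}{65}\right) + \frac{64}{15}\right) \left(-42\right) = \left(7 \left(- \frac{1}{65}\right) + \frac{64}{15}\right) \left(-42\right) = \left(- \frac{7}{65} + \frac{64}{15}\right) \left(-42\right) = \frac{811}{195} \left(-42\right) = - \frac{11354}{65}$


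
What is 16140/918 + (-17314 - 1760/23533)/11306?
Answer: 326686124477/20353903497 ≈ 16.050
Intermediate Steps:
16140/918 + (-17314 - 1760/23533)/11306 = 16140*(1/918) + (-17314 - 1760*1/23533)*(1/11306) = 2690/153 + (-17314 - 1760/23533)*(1/11306) = 2690/153 - 407452122/23533*1/11306 = 2690/153 - 203726061/133032049 = 326686124477/20353903497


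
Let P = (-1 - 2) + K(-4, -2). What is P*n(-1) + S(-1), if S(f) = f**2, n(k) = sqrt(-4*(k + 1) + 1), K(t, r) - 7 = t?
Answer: 1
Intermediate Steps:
K(t, r) = 7 + t
n(k) = sqrt(-3 - 4*k) (n(k) = sqrt(-4*(1 + k) + 1) = sqrt((-4 - 4*k) + 1) = sqrt(-3 - 4*k))
P = 0 (P = (-1 - 2) + (7 - 4) = -3 + 3 = 0)
P*n(-1) + S(-1) = 0*sqrt(-3 - 4*(-1)) + (-1)**2 = 0*sqrt(-3 + 4) + 1 = 0*sqrt(1) + 1 = 0*1 + 1 = 0 + 1 = 1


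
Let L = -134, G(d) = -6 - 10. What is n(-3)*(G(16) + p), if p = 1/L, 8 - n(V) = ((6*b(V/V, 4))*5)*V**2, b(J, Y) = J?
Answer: 280995/67 ≈ 4194.0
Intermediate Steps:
G(d) = -16
n(V) = 8 - 30*V**2 (n(V) = 8 - (6*(V/V))*5*V**2 = 8 - (6*1)*5*V**2 = 8 - 6*5*V**2 = 8 - 30*V**2)
p = -1/134 (p = 1/(-134) = -1/134 ≈ -0.0074627)
n(-3)*(G(16) + p) = (8 - 30*(-3)**2)*(-16 - 1/134) = (8 - 30*9)*(-2145/134) = (8 - 270)*(-2145/134) = -262*(-2145/134) = 280995/67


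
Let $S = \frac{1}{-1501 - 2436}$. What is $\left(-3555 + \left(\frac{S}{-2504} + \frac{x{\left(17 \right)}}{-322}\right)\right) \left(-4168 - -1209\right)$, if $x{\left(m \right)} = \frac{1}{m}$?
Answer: $\frac{283830543791993253}{26982024776} \approx 1.0519 \cdot 10^{7}$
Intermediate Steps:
$S = - \frac{1}{3937}$ ($S = \frac{1}{-3937} = - \frac{1}{3937} \approx -0.000254$)
$\left(-3555 + \left(\frac{S}{-2504} + \frac{x{\left(17 \right)}}{-322}\right)\right) \left(-4168 - -1209\right) = \left(-3555 + \left(- \frac{1}{3937 \left(-2504\right)} + \frac{1}{17 \left(-322\right)}\right)\right) \left(-4168 - -1209\right) = \left(-3555 + \left(\left(- \frac{1}{3937}\right) \left(- \frac{1}{2504}\right) + \frac{1}{17} \left(- \frac{1}{322}\right)\right)\right) \left(-4168 + 1209\right) = \left(-3555 + \left(\frac{1}{9858248} - \frac{1}{5474}\right)\right) \left(-2959\right) = \left(-3555 - \frac{4926387}{26982024776}\right) \left(-2959\right) = \left(- \frac{95921103005067}{26982024776}\right) \left(-2959\right) = \frac{283830543791993253}{26982024776}$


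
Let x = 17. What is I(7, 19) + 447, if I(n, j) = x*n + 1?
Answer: 567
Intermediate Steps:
I(n, j) = 1 + 17*n (I(n, j) = 17*n + 1 = 1 + 17*n)
I(7, 19) + 447 = (1 + 17*7) + 447 = (1 + 119) + 447 = 120 + 447 = 567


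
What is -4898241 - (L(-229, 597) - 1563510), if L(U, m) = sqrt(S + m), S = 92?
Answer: -3334731 - sqrt(689) ≈ -3.3348e+6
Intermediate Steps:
L(U, m) = sqrt(92 + m)
-4898241 - (L(-229, 597) - 1563510) = -4898241 - (sqrt(92 + 597) - 1563510) = -4898241 - (sqrt(689) - 1563510) = -4898241 - (-1563510 + sqrt(689)) = -4898241 + (1563510 - sqrt(689)) = -3334731 - sqrt(689)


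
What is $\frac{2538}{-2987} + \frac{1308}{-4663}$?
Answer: $- \frac{15741690}{13928381} \approx -1.1302$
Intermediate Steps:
$\frac{2538}{-2987} + \frac{1308}{-4663} = 2538 \left(- \frac{1}{2987}\right) + 1308 \left(- \frac{1}{4663}\right) = - \frac{2538}{2987} - \frac{1308}{4663} = - \frac{15741690}{13928381}$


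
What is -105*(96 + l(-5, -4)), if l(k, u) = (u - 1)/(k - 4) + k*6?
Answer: -20965/3 ≈ -6988.3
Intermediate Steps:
l(k, u) = 6*k + (-1 + u)/(-4 + k) (l(k, u) = (-1 + u)/(-4 + k) + 6*k = 6*k + (-1 + u)/(-4 + k))
-105*(96 + l(-5, -4)) = -105*(96 + (-1 - 4 - 24*(-5) + 6*(-5)²)/(-4 - 5)) = -105*(96 + (-1 - 4 + 120 + 6*25)/(-9)) = -105*(96 - (-1 - 4 + 120 + 150)/9) = -105*(96 - ⅑*265) = -105*(96 - 265/9) = -105*599/9 = -20965/3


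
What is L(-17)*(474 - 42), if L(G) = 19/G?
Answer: -8208/17 ≈ -482.82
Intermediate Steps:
L(-17)*(474 - 42) = (19/(-17))*(474 - 42) = (19*(-1/17))*432 = -19/17*432 = -8208/17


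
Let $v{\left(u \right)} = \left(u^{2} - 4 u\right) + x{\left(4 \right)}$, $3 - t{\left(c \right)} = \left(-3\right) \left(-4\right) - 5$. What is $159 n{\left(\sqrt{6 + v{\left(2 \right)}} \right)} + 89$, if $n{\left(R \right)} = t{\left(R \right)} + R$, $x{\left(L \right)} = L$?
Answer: $-547 + 159 \sqrt{6} \approx -157.53$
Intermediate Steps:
$t{\left(c \right)} = -4$ ($t{\left(c \right)} = 3 - \left(\left(-3\right) \left(-4\right) - 5\right) = 3 - \left(12 - 5\right) = 3 - 7 = -4$)
$v{\left(u \right)} = 4 + u^{2} - 4 u$ ($v{\left(u \right)} = \left(u^{2} - 4 u\right) + 4 = 4 + u^{2} - 4 u$)
$n{\left(R \right)} = -4 + R$
$159 n{\left(\sqrt{6 + v{\left(2 \right)}} \right)} + 89 = 159 \left(-4 + \sqrt{6 + \left(4 + 2^{2} - 8\right)}\right) + 89 = 159 \left(-4 + \sqrt{6 + \left(4 + 4 - 8\right)}\right) + 89 = 159 \left(-4 + \sqrt{6 + 0}\right) + 89 = 159 \left(-4 + \sqrt{6}\right) + 89 = \left(-636 + 159 \sqrt{6}\right) + 89 = -547 + 159 \sqrt{6}$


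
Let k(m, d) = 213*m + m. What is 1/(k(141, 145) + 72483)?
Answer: 1/102657 ≈ 9.7412e-6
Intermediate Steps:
k(m, d) = 214*m
1/(k(141, 145) + 72483) = 1/(214*141 + 72483) = 1/(30174 + 72483) = 1/102657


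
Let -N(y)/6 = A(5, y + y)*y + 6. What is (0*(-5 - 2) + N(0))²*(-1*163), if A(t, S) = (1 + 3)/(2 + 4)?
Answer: -211248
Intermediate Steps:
A(t, S) = ⅔ (A(t, S) = 4/6 = 4*(⅙) = ⅔)
N(y) = -36 - 4*y (N(y) = -6*(2*y/3 + 6) = -6*(6 + 2*y/3) = -36 - 4*y)
(0*(-5 - 2) + N(0))²*(-1*163) = (0*(-5 - 2) + (-36 - 4*0))²*(-1*163) = (0*(-7) + (-36 + 0))²*(-163) = (0 - 36)²*(-163) = (-36)²*(-163) = 1296*(-163) = -211248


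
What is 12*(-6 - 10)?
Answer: -192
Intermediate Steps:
12*(-6 - 10) = 12*(-16) = -192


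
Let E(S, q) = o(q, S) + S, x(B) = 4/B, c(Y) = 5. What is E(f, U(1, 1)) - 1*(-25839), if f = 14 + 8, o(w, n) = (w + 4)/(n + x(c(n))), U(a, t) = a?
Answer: 2948179/114 ≈ 25861.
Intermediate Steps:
o(w, n) = (4 + w)/(⅘ + n) (o(w, n) = (w + 4)/(n + 4/5) = (4 + w)/(n + 4*(⅕)) = (4 + w)/(n + ⅘) = (4 + w)/(⅘ + n))
f = 22
E(S, q) = S + 5*(4 + q)/(4 + 5*S) (E(S, q) = 5*(4 + q)/(4 + 5*S) + S = S + 5*(4 + q)/(4 + 5*S))
E(f, U(1, 1)) - 1*(-25839) = (22 + (4 + 1)/(⅘ + 22)) - 1*(-25839) = (22 + 5/(114/5)) + 25839 = (22 + (5/114)*5) + 25839 = (22 + 25/114) + 25839 = 2533/114 + 25839 = 2948179/114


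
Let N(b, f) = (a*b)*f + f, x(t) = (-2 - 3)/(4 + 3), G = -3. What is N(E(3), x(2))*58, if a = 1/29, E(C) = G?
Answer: -260/7 ≈ -37.143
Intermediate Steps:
E(C) = -3
x(t) = -5/7
a = 1/29 ≈ 0.034483
N(b, f) = f + b*f/29 (N(b, f) = (b/29)*f + f = b*f/29 + f = f + b*f/29)
N(E(3), x(2))*58 = ((1/29)*(-5/7)*(29 - 3))*58 = ((1/29)*(-5/7)*26)*58 = -130/203*58 = -260/7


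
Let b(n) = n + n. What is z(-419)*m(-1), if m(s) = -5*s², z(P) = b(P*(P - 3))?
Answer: -1768180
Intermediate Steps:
b(n) = 2*n
z(P) = 2*P*(-3 + P) (z(P) = 2*(P*(P - 3)) = 2*(P*(-3 + P)) = 2*P*(-3 + P))
z(-419)*m(-1) = (2*(-419)*(-3 - 419))*(-5*(-1)²) = (2*(-419)*(-422))*(-5*1) = 353636*(-5) = -1768180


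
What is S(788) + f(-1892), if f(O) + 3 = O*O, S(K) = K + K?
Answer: 3581237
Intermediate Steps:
S(K) = 2*K
f(O) = -3 + O² (f(O) = -3 + O*O = -3 + O²)
S(788) + f(-1892) = 2*788 + (-3 + (-1892)²) = 1576 + (-3 + 3579664) = 1576 + 3579661 = 3581237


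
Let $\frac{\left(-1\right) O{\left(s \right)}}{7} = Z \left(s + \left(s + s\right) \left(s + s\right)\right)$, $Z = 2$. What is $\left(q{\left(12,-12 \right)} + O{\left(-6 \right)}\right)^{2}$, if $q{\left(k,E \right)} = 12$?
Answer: $3686400$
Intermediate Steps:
$O{\left(s \right)} = - 56 s^{2} - 14 s$ ($O{\left(s \right)} = - 7 \cdot 2 \left(s + \left(s + s\right) \left(s + s\right)\right) = - 7 \cdot 2 \left(s + 2 s 2 s\right) = - 7 \cdot 2 \left(s + 4 s^{2}\right) = - 7 \left(2 s + 8 s^{2}\right) = - 56 s^{2} - 14 s$)
$\left(q{\left(12,-12 \right)} + O{\left(-6 \right)}\right)^{2} = \left(12 - - 84 \left(1 + 4 \left(-6\right)\right)\right)^{2} = \left(12 - - 84 \left(1 - 24\right)\right)^{2} = \left(12 - \left(-84\right) \left(-23\right)\right)^{2} = \left(12 - 1932\right)^{2} = \left(-1920\right)^{2} = 3686400$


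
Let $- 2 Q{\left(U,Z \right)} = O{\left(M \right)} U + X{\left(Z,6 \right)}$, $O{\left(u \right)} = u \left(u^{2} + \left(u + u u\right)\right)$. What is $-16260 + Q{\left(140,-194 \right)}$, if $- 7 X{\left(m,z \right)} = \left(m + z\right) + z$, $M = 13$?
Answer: $-335683$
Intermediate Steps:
$O{\left(u \right)} = u \left(u + 2 u^{2}\right)$ ($O{\left(u \right)} = u \left(u^{2} + \left(u + u^{2}\right)\right) = u \left(u + 2 u^{2}\right)$)
$X{\left(m,z \right)} = - \frac{2 z}{7} - \frac{m}{7}$ ($X{\left(m,z \right)} = - \frac{\left(m + z\right) + z}{7} = - \frac{m + 2 z}{7} = - \frac{2 z}{7} - \frac{m}{7}$)
$Q{\left(U,Z \right)} = \frac{6}{7} - \frac{4563 U}{2} + \frac{Z}{14}$ ($Q{\left(U,Z \right)} = - \frac{13^{2} \left(1 + 2 \cdot 13\right) U - \left(\frac{12}{7} + \frac{Z}{7}\right)}{2} = - \frac{169 \left(1 + 26\right) U - \left(\frac{12}{7} + \frac{Z}{7}\right)}{2} = - \frac{169 \cdot 27 U - \left(\frac{12}{7} + \frac{Z}{7}\right)}{2} = - \frac{4563 U - \left(\frac{12}{7} + \frac{Z}{7}\right)}{2} = - \frac{- \frac{12}{7} + 4563 U - \frac{Z}{7}}{2} = \frac{6}{7} - \frac{4563 U}{2} + \frac{Z}{14}$)
$-16260 + Q{\left(140,-194 \right)} = -16260 + \left(\frac{6}{7} - 319410 + \frac{1}{14} \left(-194\right)\right) = -16260 - 319423 = -335683$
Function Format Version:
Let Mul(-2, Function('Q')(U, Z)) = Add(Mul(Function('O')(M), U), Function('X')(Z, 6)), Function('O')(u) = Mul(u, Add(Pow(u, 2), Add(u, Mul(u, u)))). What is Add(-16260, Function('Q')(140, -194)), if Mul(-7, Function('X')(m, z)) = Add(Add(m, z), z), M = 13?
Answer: -335683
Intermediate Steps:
Function('O')(u) = Mul(u, Add(u, Mul(2, Pow(u, 2)))) (Function('O')(u) = Mul(u, Add(Pow(u, 2), Add(u, Pow(u, 2)))) = Mul(u, Add(u, Mul(2, Pow(u, 2)))))
Function('X')(m, z) = Add(Mul(Rational(-2, 7), z), Mul(Rational(-1, 7), m)) (Function('X')(m, z) = Mul(Rational(-1, 7), Add(Add(m, z), z)) = Mul(Rational(-1, 7), Add(m, Mul(2, z))) = Add(Mul(Rational(-2, 7), z), Mul(Rational(-1, 7), m)))
Function('Q')(U, Z) = Add(Rational(6, 7), Mul(Rational(-4563, 2), U), Mul(Rational(1, 14), Z)) (Function('Q')(U, Z) = Mul(Rational(-1, 2), Add(Mul(Mul(Pow(13, 2), Add(1, Mul(2, 13))), U), Add(Mul(Rational(-2, 7), 6), Mul(Rational(-1, 7), Z)))) = Mul(Rational(-1, 2), Add(Mul(Mul(169, Add(1, 26)), U), Add(Rational(-12, 7), Mul(Rational(-1, 7), Z)))) = Mul(Rational(-1, 2), Add(Mul(Mul(169, 27), U), Add(Rational(-12, 7), Mul(Rational(-1, 7), Z)))) = Mul(Rational(-1, 2), Add(Mul(4563, U), Add(Rational(-12, 7), Mul(Rational(-1, 7), Z)))) = Mul(Rational(-1, 2), Add(Rational(-12, 7), Mul(4563, U), Mul(Rational(-1, 7), Z))) = Add(Rational(6, 7), Mul(Rational(-4563, 2), U), Mul(Rational(1, 14), Z)))
Add(-16260, Function('Q')(140, -194)) = Add(-16260, Add(Rational(6, 7), Mul(Rational(-4563, 2), 140), Mul(Rational(1, 14), -194))) = Add(-16260, Add(Rational(6, 7), -319410, Rational(-97, 7))) = Add(-16260, -319423) = -335683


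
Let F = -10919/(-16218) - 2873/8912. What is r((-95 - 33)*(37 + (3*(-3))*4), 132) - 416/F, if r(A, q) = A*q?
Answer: -458510438400/25357907 ≈ -18082.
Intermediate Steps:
F = 25357907/72267408 (F = -10919*(-1/16218) - 2873*1/8912 = 10919/16218 - 2873/8912 = 25357907/72267408 ≈ 0.35089)
r((-95 - 33)*(37 + (3*(-3))*4), 132) - 416/F = ((-95 - 33)*(37 + (3*(-3))*4))*132 - 416/25357907/72267408 = -128*(37 - 9*4)*132 - 416*72267408/25357907 = -128*(37 - 36)*132 - 30063241728/25357907 = -128*1*132 - 30063241728/25357907 = -128*132 - 30063241728/25357907 = -16896 - 30063241728/25357907 = -458510438400/25357907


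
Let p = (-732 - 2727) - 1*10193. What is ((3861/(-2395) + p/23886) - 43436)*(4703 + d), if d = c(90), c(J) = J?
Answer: -5955223102291829/28603485 ≈ -2.0820e+8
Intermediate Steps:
d = 90
p = -13652 (p = -3459 - 10193 = -13652)
((3861/(-2395) + p/23886) - 43436)*(4703 + d) = ((3861/(-2395) - 13652/23886) - 43436)*(4703 + 90) = ((3861*(-1/2395) - 13652*1/23886) - 43436)*4793 = ((-3861/2395 - 6826/11943) - 43436)*4793 = (-62460193/28603485 - 43436)*4793 = -1242483434653/28603485*4793 = -5955223102291829/28603485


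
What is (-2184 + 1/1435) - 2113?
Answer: -6166194/1435 ≈ -4297.0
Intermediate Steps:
(-2184 + 1/1435) - 2113 = -3134039/1435 - 2113 = -6166194/1435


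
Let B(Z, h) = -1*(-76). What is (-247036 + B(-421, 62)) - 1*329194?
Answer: -576154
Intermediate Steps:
B(Z, h) = 76
(-247036 + B(-421, 62)) - 1*329194 = (-247036 + 76) - 1*329194 = -246960 - 329194 = -576154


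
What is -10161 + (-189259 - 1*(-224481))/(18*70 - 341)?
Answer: -9302737/919 ≈ -10123.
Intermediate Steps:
-10161 + (-189259 - 1*(-224481))/(18*70 - 341) = -10161 + (-189259 + 224481)/(1260 - 341) = -10161 + 35222/919 = -9302737/919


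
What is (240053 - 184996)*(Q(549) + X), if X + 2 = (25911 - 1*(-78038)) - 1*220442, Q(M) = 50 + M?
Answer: -6380886072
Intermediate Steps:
X = -116495 (X = -2 + ((25911 - 1*(-78038)) - 1*220442) = -2 + ((25911 + 78038) - 220442) = -2 + (103949 - 220442) = -2 - 116493 = -116495)
(240053 - 184996)*(Q(549) + X) = (240053 - 184996)*((50 + 549) - 116495) = 55057*(599 - 116495) = 55057*(-115896) = -6380886072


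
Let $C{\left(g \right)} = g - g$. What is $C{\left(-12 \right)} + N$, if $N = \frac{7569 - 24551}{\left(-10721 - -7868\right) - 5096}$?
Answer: $\frac{16982}{7949} \approx 2.1364$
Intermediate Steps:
$C{\left(g \right)} = 0$
$N = \frac{16982}{7949}$ ($N = - \frac{16982}{\left(-10721 + 7868\right) - 5096} = - \frac{16982}{-2853 - 5096} = - \frac{16982}{-7949} = \left(-16982\right) \left(- \frac{1}{7949}\right) = \frac{16982}{7949} \approx 2.1364$)
$C{\left(-12 \right)} + N = 0 + \frac{16982}{7949} = \frac{16982}{7949}$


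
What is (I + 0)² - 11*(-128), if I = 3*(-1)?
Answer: 1417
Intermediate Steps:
I = -3
(I + 0)² - 11*(-128) = (-3 + 0)² - 11*(-128) = (-3)² + 1408 = 9 + 1408 = 1417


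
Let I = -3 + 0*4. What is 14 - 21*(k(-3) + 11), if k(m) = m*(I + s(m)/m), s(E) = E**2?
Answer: -595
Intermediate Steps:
I = -3 (I = -3 + 0 = -3)
k(m) = m*(-3 + m) (k(m) = m*(-3 + m**2/m) = m*(-3 + m))
14 - 21*(k(-3) + 11) = 14 - 21*(-3*(-3 - 3) + 11) = 14 - 21*(-3*(-6) + 11) = 14 - 21*(18 + 11) = 14 - 21*29 = 14 - 609 = -595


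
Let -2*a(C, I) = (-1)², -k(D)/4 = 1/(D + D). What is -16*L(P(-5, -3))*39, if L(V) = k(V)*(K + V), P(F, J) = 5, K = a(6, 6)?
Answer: 5616/5 ≈ 1123.2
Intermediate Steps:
k(D) = -2/D (k(D) = -4/(D + D) = -4*1/(2*D) = -2/D)
a(C, I) = -½ (a(C, I) = -½*(-1)² = -½*1 = -½)
K = -½ ≈ -0.50000
L(V) = -2*(-½ + V)/V (L(V) = (-2/V)*(-½ + V) = -2*(-½ + V)/V)
-16*L(P(-5, -3))*39 = -16*(-2 + 1/5)*39 = -16*(-2 + ⅕)*39 = -16*(-9/5)*39 = (144/5)*39 = 5616/5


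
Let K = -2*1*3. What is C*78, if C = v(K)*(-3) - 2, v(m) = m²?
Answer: -8580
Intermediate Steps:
K = -6 (K = -2*3 = -6)
C = -110 (C = (-6)²*(-3) - 2 = 36*(-3) - 2 = -108 - 2 = -110)
C*78 = -110*78 = -8580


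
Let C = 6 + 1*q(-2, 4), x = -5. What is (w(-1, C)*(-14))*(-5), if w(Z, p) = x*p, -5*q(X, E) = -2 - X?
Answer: -2100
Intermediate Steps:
q(X, E) = ⅖ + X/5 (q(X, E) = -(-2 - X)/5 = ⅖ + X/5)
C = 6 (C = 6 + 1*(⅖ + (⅕)*(-2)) = 6 + 1*(⅖ - ⅖) = 6 + 1*0 = 6 + 0 = 6)
w(Z, p) = -5*p
(w(-1, C)*(-14))*(-5) = (-5*6*(-14))*(-5) = -30*(-14)*(-5) = 420*(-5) = -2100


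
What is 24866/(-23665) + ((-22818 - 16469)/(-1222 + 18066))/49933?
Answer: -20915012452287/19903955911580 ≈ -1.0508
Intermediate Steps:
24866/(-23665) + ((-22818 - 16469)/(-1222 + 18066))/49933 = 24866*(-1/23665) - 39287/16844*(1/49933) = -24866/23665 - 39287*1/16844*(1/49933) = -24866/23665 - 39287/16844*1/49933 = -24866/23665 - 39287/841071452 = -20915012452287/19903955911580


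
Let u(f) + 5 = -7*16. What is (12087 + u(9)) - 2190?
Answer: 9780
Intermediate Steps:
u(f) = -117 (u(f) = -5 - 7*16 = -5 - 112 = -117)
(12087 + u(9)) - 2190 = (12087 - 117) - 2190 = 11970 - 2190 = 9780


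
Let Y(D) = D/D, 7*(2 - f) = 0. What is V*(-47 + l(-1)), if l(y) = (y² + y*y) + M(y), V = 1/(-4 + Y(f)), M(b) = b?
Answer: 46/3 ≈ 15.333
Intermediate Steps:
f = 2 (f = 2 - ⅐*0 = 2 + 0 = 2)
Y(D) = 1
V = -⅓ (V = 1/(-4 + 1) = 1/(-3) = -⅓ ≈ -0.33333)
l(y) = y + 2*y² (l(y) = (y² + y*y) + y = (y² + y²) + y = 2*y² + y = y + 2*y²)
V*(-47 + l(-1)) = -(-47 - (1 + 2*(-1)))/3 = -(-47 - (1 - 2))/3 = -(-47 - 1*(-1))/3 = -(-47 + 1)/3 = -⅓*(-46) = 46/3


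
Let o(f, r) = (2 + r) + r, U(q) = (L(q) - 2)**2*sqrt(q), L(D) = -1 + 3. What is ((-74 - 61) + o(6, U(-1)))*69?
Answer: 0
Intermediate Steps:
L(D) = 2
U(q) = 0 (U(q) = (2 - 2)**2*sqrt(q) = 0**2*sqrt(q) = 0*sqrt(q) = 0)
o(f, r) = 2 + 2*r
((-74 - 61) + o(6, U(-1)))*69 = ((-74 - 61) + (2 + 2*0))*69 = (-135 + (2 + 0))*69 = (-135 + 2)*69 = -133*69 = -9177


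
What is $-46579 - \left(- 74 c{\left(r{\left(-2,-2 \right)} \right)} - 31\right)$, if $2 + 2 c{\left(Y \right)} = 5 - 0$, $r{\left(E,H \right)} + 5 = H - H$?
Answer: $-46437$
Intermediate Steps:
$r{\left(E,H \right)} = -5$ ($r{\left(E,H \right)} = -5 + \left(H - H\right) = -5 + 0 = -5$)
$c{\left(Y \right)} = \frac{3}{2}$ ($c{\left(Y \right)} = -1 + \frac{5 - 0}{2} = -1 + \frac{5 + 0}{2} = -1 + \frac{1}{2} \cdot 5 = -1 + \frac{5}{2} = \frac{3}{2}$)
$-46579 - \left(- 74 c{\left(r{\left(-2,-2 \right)} \right)} - 31\right) = -46579 - \left(\left(-74\right) \frac{3}{2} - 31\right) = -46579 - \left(-111 - 31\right) = -46579 - -142 = -46579 + 142 = -46437$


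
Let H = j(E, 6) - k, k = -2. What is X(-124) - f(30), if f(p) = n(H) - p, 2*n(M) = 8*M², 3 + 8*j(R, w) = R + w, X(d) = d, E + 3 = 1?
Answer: -1793/16 ≈ -112.06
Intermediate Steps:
E = -2 (E = -3 + 1 = -2)
j(R, w) = -3/8 + R/8 + w/8 (j(R, w) = -3/8 + (R + w)/8 = -3/8 + (R/8 + w/8) = -3/8 + R/8 + w/8)
H = 17/8 (H = (-3/8 + (⅛)*(-2) + (⅛)*6) - 1*(-2) = (-3/8 - ¼ + ¾) + 2 = ⅛ + 2 = 17/8 ≈ 2.1250)
n(M) = 4*M² (n(M) = (8*M²)/2 = 4*M²)
f(p) = 289/16 - p (f(p) = 4*(17/8)² - p = 4*(289/64) - p = 289/16 - p)
X(-124) - f(30) = -124 - (289/16 - 1*30) = -124 - (289/16 - 30) = -124 - 1*(-191/16) = -124 + 191/16 = -1793/16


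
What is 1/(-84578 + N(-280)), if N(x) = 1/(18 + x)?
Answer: -262/22159437 ≈ -1.1823e-5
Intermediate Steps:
1/(-84578 + N(-280)) = 1/(-84578 + 1/(18 - 280)) = 1/(-84578 + 1/(-262)) = 1/(-84578 - 1/262) = 1/(-22159437/262) = -262/22159437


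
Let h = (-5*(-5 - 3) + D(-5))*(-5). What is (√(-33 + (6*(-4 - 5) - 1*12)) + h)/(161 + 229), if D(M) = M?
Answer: -35/78 + I*√11/130 ≈ -0.44872 + 0.025512*I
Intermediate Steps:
h = -175 (h = (-5*(-5 - 3) - 5)*(-5) = (-5*(-8) - 5)*(-5) = (40 - 5)*(-5) = 35*(-5) = -175)
(√(-33 + (6*(-4 - 5) - 1*12)) + h)/(161 + 229) = (√(-33 + (6*(-4 - 5) - 1*12)) - 175)/(161 + 229) = (√(-33 + (6*(-9) - 12)) - 175)/390 = (√(-33 + (-54 - 12)) - 175)*(1/390) = (√(-33 - 66) - 175)*(1/390) = (√(-99) - 175)*(1/390) = (3*I*√11 - 175)*(1/390) = (-175 + 3*I*√11)*(1/390) = -35/78 + I*√11/130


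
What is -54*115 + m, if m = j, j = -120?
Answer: -6330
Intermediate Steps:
m = -120
-54*115 + m = -54*115 - 120 = -6210 - 120 = -6330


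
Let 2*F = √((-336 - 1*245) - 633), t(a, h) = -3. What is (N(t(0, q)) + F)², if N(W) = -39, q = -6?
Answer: (78 - I*√1214)²/4 ≈ 1217.5 - 1358.9*I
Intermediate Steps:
F = I*√1214/2 (F = √((-336 - 1*245) - 633)/2 = √((-336 - 245) - 633)/2 = √(-581 - 633)/2 = √(-1214)/2 = (I*√1214)/2 = I*√1214/2 ≈ 17.421*I)
(N(t(0, q)) + F)² = (-39 + I*√1214/2)²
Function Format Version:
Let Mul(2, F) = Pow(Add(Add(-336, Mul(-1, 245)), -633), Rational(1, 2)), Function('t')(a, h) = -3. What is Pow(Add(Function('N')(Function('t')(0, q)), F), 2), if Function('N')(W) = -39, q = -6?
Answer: Mul(Rational(1, 4), Pow(Add(78, Mul(-1, I, Pow(1214, Rational(1, 2)))), 2)) ≈ Add(1217.5, Mul(-1358.9, I))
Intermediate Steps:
F = Mul(Rational(1, 2), I, Pow(1214, Rational(1, 2))) (F = Mul(Rational(1, 2), Pow(Add(Add(-336, Mul(-1, 245)), -633), Rational(1, 2))) = Mul(Rational(1, 2), Pow(Add(Add(-336, -245), -633), Rational(1, 2))) = Mul(Rational(1, 2), Pow(Add(-581, -633), Rational(1, 2))) = Mul(Rational(1, 2), Pow(-1214, Rational(1, 2))) = Mul(Rational(1, 2), Mul(I, Pow(1214, Rational(1, 2)))) = Mul(Rational(1, 2), I, Pow(1214, Rational(1, 2))) ≈ Mul(17.421, I))
Pow(Add(Function('N')(Function('t')(0, q)), F), 2) = Pow(Add(-39, Mul(Rational(1, 2), I, Pow(1214, Rational(1, 2)))), 2)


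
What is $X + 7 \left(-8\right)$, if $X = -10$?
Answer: $-66$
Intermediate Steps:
$X + 7 \left(-8\right) = -10 + 7 \left(-8\right) = -10 - 56 = -66$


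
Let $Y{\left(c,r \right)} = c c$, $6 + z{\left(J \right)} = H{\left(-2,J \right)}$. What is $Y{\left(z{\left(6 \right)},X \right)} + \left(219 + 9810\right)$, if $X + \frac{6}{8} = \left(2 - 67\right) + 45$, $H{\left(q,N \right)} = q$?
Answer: $10093$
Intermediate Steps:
$X = - \frac{83}{4}$ ($X = - \frac{3}{4} + \left(\left(2 - 67\right) + 45\right) = - \frac{3}{4} + \left(-65 + 45\right) = - \frac{3}{4} - 20 = - \frac{83}{4} \approx -20.75$)
$z{\left(J \right)} = -8$ ($z{\left(J \right)} = -6 - 2 = -8$)
$Y{\left(c,r \right)} = c^{2}$
$Y{\left(z{\left(6 \right)},X \right)} + \left(219 + 9810\right) = \left(-8\right)^{2} + \left(219 + 9810\right) = 64 + 10029 = 10093$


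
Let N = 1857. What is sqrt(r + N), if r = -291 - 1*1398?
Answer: 2*sqrt(42) ≈ 12.961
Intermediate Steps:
r = -1689 (r = -291 - 1398 = -1689)
sqrt(r + N) = sqrt(-1689 + 1857) = sqrt(168) = 2*sqrt(42)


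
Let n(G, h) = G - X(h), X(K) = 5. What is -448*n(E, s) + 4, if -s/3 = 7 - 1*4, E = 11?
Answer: -2684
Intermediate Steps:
s = -9 (s = -3*(7 - 1*4) = -3*(7 - 4) = -3*3 = -9)
n(G, h) = -5 + G (n(G, h) = G - 1*5 = G - 5 = -5 + G)
-448*n(E, s) + 4 = -448*(-5 + 11) + 4 = -448*6 + 4 = -2688 + 4 = -2684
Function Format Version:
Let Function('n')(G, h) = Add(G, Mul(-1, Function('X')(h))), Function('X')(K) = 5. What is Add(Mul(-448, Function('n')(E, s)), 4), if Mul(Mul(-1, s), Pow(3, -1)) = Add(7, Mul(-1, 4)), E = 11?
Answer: -2684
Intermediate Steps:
s = -9 (s = Mul(-3, Add(7, Mul(-1, 4))) = Mul(-3, Add(7, -4)) = Mul(-3, 3) = -9)
Function('n')(G, h) = Add(-5, G) (Function('n')(G, h) = Add(G, Mul(-1, 5)) = Add(G, -5) = Add(-5, G))
Add(Mul(-448, Function('n')(E, s)), 4) = Add(Mul(-448, Add(-5, 11)), 4) = Add(Mul(-448, 6), 4) = Add(-2688, 4) = -2684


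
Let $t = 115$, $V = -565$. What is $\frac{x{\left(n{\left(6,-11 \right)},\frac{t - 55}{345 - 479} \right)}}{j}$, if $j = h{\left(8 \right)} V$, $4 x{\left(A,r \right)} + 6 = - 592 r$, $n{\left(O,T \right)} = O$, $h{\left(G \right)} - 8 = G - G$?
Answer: $- \frac{8679}{605680} \approx -0.014329$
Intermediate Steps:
$h{\left(G \right)} = 8$ ($h{\left(G \right)} = 8 + \left(G - G\right) = 8 + 0 = 8$)
$x{\left(A,r \right)} = - \frac{3}{2} - 148 r$ ($x{\left(A,r \right)} = - \frac{3}{2} + \frac{\left(-592\right) r}{4} = - \frac{3}{2} - 148 r$)
$j = -4520$ ($j = 8 \left(-565\right) = -4520$)
$\frac{x{\left(n{\left(6,-11 \right)},\frac{t - 55}{345 - 479} \right)}}{j} = \frac{- \frac{3}{2} - 148 \frac{115 - 55}{345 - 479}}{-4520} = \left(- \frac{3}{2} - 148 \frac{60}{-134}\right) \left(- \frac{1}{4520}\right) = \left(- \frac{3}{2} - 148 \cdot 60 \left(- \frac{1}{134}\right)\right) \left(- \frac{1}{4520}\right) = \left(- \frac{3}{2} - - \frac{4440}{67}\right) \left(- \frac{1}{4520}\right) = \left(- \frac{3}{2} + \frac{4440}{67}\right) \left(- \frac{1}{4520}\right) = \frac{8679}{134} \left(- \frac{1}{4520}\right) = - \frac{8679}{605680}$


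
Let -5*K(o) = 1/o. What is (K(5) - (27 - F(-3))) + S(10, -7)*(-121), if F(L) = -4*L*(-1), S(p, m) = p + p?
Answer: -61476/25 ≈ -2459.0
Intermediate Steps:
S(p, m) = 2*p
F(L) = 4*L
K(o) = -1/(5*o)
(K(5) - (27 - F(-3))) + S(10, -7)*(-121) = (-⅕/5 - (27 - 4*(-3))) + (2*10)*(-121) = (-⅕*⅕ - (27 - 1*(-12))) + 20*(-121) = (-1/25 - (27 + 12)) - 2420 = (-1/25 - 1*39) - 2420 = (-1/25 - 39) - 2420 = -976/25 - 2420 = -61476/25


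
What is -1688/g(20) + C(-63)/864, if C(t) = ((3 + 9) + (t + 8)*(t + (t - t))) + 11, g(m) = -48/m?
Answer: 19099/27 ≈ 707.37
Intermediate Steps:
C(t) = 23 + t*(8 + t) (C(t) = (12 + (8 + t)*(t + 0)) + 11 = (12 + (8 + t)*t) + 11 = (12 + t*(8 + t)) + 11 = 23 + t*(8 + t))
-1688/g(20) + C(-63)/864 = -1688/((-48/20)) + (23 + (-63)**2 + 8*(-63))/864 = -1688/((-48*1/20)) + (23 + 3969 - 504)*(1/864) = -1688/(-12/5) + 3488*(1/864) = -1688*(-5/12) + 109/27 = 2110/3 + 109/27 = 19099/27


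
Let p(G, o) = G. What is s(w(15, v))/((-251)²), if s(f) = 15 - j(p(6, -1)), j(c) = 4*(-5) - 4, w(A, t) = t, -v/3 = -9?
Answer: 39/63001 ≈ 0.00061904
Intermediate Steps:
v = 27 (v = -3*(-9) = 27)
j(c) = -24 (j(c) = -20 - 4 = -24)
s(f) = 39 (s(f) = 15 - 1*(-24) = 15 + 24 = 39)
s(w(15, v))/((-251)²) = 39/((-251)²) = 39/63001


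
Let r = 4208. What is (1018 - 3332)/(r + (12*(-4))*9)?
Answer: -1157/1888 ≈ -0.61282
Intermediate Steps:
(1018 - 3332)/(r + (12*(-4))*9) = (1018 - 3332)/(4208 + (12*(-4))*9) = -2314/(4208 - 48*9) = -2314/(4208 - 432) = -2314/3776 = -2314*1/3776 = -1157/1888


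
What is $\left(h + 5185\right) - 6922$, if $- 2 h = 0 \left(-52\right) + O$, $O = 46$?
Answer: $-1760$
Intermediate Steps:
$h = -23$ ($h = - \frac{0 \left(-52\right) + 46}{2} = - \frac{0 + 46}{2} = \left(- \frac{1}{2}\right) 46 = -23$)
$\left(h + 5185\right) - 6922 = \left(-23 + 5185\right) - 6922 = 5162 - 6922 = -1760$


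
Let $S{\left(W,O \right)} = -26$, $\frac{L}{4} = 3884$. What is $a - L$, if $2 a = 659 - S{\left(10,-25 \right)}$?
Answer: $- \frac{30387}{2} \approx -15194.0$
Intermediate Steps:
$L = 15536$ ($L = 4 \cdot 3884 = 15536$)
$a = \frac{685}{2}$ ($a = \frac{659 - -26}{2} = \frac{659 + 26}{2} = \frac{1}{2} \cdot 685 = \frac{685}{2} \approx 342.5$)
$a - L = \frac{685}{2} - 15536 = - \frac{30387}{2}$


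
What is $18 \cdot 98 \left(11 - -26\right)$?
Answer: $65268$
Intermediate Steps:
$18 \cdot 98 \left(11 - -26\right) = 1764 \left(11 + 26\right) = 1764 \cdot 37 = 65268$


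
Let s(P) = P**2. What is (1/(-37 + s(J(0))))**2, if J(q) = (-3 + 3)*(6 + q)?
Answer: 1/1369 ≈ 0.00073046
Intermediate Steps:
J(q) = 0 (J(q) = 0*(6 + q) = 0)
(1/(-37 + s(J(0))))**2 = (1/(-37 + 0**2))**2 = (1/(-37 + 0))**2 = (1/(-37))**2 = (-1/37)**2 = 1/1369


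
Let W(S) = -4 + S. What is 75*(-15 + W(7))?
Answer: -900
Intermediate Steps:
75*(-15 + W(7)) = 75*(-15 + (-4 + 7)) = 75*(-15 + 3) = 75*(-12) = -900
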